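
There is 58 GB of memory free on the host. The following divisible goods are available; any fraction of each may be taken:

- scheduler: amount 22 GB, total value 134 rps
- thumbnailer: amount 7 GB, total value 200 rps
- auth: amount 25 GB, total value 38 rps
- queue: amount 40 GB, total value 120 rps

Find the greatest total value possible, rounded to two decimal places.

Take in order of value per unit:
- thumbnailer (200/7 per unit): all 7 → value 200, running total 200.00
- scheduler (134/22 per unit): all 22 → value 134, running total 334.00
- queue (120/40 per unit): 29 of 40 → value 29×120/40 = 87.0000, running total 421.00
Total 421.00.

421.00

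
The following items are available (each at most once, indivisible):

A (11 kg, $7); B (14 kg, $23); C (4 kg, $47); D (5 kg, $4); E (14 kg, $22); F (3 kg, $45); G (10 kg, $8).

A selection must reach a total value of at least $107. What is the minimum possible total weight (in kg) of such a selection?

21

Subsets with value ≥ 107, sorted by total weight:
- B+C+F: weight 21, value 115
- C+E+F: weight 21, value 114
- B+C+D+F: weight 26, value 119
Minimum weight: 21 kg.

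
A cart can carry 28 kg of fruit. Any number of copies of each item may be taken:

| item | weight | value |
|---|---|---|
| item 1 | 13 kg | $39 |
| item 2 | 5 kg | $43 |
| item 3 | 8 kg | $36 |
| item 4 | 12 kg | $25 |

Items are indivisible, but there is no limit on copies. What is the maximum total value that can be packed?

Best value-per-unit is item 2 at 43/5, and filling with it alone uses weight 5×5=25. No mix of the others beats 5×43 = 215.

$215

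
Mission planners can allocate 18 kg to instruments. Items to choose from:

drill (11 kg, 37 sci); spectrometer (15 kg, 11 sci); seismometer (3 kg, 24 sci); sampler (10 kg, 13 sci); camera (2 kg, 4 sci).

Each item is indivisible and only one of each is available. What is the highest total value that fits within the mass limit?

This is a 0/1 knapsack; check combinations near the capacity.
- drill+seismometer+camera: mass 11+3+2=16, value 37+24+4=65
- drill+seismometer: mass 11+3=14, value 37+24=61
- drill+camera: mass 11+2=13, value 37+4=41
- seismometer+sampler+camera: mass 3+10+2=15, value 24+13+4=41
Best: 65 sci.

65 sci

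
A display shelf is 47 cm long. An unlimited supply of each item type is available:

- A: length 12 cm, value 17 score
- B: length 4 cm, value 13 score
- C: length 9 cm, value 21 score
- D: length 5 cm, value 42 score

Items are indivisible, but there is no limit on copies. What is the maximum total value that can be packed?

378 score

Best value-per-unit is D at 42/5, and filling with it alone uses length 9×5=45. No mix of the others beats 9×42 = 378.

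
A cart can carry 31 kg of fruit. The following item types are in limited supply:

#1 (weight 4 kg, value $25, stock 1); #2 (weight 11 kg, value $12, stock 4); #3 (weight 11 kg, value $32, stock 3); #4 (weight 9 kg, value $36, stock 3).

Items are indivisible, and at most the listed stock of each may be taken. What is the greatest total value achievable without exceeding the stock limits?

Top feasible selections:
- 1×#1 + 3×#4: weight 31, value 133
- 3×#4: weight 27, value 108
Best: $133.

$133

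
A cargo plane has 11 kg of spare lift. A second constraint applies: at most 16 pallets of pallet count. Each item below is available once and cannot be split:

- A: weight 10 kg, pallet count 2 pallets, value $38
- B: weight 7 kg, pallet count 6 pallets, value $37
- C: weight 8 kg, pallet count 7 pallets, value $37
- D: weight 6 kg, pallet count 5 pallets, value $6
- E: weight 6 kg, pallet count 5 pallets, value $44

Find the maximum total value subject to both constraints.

$44

Feasible sets respecting both limits:
- E: weight 6, pallet count 5, value 44
- A: weight 10, pallet count 2, value 38
- B: weight 7, pallet count 6, value 37
Best: $44.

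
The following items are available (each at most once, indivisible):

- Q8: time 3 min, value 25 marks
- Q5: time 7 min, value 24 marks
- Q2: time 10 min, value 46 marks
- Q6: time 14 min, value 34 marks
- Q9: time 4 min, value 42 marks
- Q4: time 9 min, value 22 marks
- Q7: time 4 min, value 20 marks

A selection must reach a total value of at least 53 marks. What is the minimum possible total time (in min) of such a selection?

Subsets with value ≥ 53, sorted by total time:
- Q8+Q9: time 7, value 67
- Q9+Q7: time 8, value 62
- Q8+Q9+Q7: time 11, value 87
- Q5+Q9: time 11, value 66
Minimum time: 7 min.

7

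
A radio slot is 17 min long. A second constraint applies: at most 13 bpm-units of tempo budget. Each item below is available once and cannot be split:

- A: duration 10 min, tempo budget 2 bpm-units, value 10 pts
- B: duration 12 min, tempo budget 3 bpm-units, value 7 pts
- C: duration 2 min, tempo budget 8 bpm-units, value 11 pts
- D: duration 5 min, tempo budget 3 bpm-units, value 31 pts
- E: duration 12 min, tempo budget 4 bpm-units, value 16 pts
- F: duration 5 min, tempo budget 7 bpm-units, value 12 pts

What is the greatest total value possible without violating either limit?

Feasible sets respecting both limits:
- A+C+D: duration 17, tempo budget 13, value 52
- D+E: duration 17, tempo budget 7, value 47
- D+F: duration 10, tempo budget 10, value 43
- C+D: duration 7, tempo budget 11, value 42
Best: 52 pts.

52 pts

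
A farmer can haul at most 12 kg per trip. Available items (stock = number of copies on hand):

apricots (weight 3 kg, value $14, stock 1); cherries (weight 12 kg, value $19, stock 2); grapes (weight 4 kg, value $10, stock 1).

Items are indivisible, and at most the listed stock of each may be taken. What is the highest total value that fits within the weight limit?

Best selections within weight 12 and stock limits:
- 1×apricots + 1×grapes: weight 7, value 24
- 1×cherries: weight 12, value 19
Best: $24.

$24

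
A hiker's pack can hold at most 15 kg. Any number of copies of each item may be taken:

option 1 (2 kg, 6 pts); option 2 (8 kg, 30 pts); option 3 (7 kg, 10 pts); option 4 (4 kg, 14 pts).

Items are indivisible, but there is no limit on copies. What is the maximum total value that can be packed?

50 pts

Best value-per-unit is option 2 at 30/8; filling with it alone gives 1×30 = 30.
Optimal mix: 1×option 1 + 1×option 2 + 1×option 4 → weight 14, value 50.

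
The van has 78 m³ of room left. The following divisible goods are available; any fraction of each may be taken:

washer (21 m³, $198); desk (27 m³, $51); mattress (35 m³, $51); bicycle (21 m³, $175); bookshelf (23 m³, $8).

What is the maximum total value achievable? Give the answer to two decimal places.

437.11

Take in order of value per unit:
- washer (198/21 per unit): all 21 → value 198, running total 198.00
- bicycle (175/21 per unit): all 21 → value 175, running total 373.00
- desk (51/27 per unit): all 27 → value 51, running total 424.00
- mattress (51/35 per unit): 9 of 35 → value 9×51/35 = 13.1143, running total 437.11
Total 437.11.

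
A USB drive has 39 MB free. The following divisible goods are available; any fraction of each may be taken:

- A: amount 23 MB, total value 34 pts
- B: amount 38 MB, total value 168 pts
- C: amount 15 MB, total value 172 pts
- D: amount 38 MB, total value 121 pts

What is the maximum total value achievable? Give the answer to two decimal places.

278.11

Take in order of value per unit:
- C (172/15 per unit): all 15 → value 172, running total 172.00
- B (168/38 per unit): 24 of 38 → value 24×168/38 = 106.1053, running total 278.11
Total 278.11.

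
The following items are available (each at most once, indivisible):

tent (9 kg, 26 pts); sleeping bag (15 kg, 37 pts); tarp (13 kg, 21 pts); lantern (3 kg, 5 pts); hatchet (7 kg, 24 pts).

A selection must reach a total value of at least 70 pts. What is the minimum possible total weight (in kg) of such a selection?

29

Subsets with value ≥ 70, sorted by total weight:
- tent+tarp+hatchet: weight 29, value 71
- tent+sleeping bag+hatchet: weight 31, value 87
Minimum weight: 29 kg.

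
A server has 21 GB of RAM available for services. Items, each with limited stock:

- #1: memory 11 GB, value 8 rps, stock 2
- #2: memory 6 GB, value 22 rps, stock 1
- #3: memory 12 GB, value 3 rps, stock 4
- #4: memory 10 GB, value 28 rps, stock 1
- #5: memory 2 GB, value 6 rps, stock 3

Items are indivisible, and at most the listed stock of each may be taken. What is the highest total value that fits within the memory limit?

Top feasible selections:
- 1×#2 + 1×#4 + 2×#5: memory 20, value 62
- 1×#2 + 1×#4 + 1×#5: memory 18, value 56
Best: 62 rps.

62 rps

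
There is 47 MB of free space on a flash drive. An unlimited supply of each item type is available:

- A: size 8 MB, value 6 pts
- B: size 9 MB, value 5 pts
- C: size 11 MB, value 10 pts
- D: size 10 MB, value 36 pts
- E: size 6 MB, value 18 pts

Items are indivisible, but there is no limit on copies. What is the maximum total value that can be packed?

162 pts

Best value-per-unit is D at 36/10; filling with it alone gives 4×36 = 144.
Optimal mix: 4×D + 1×E → size 46, value 162.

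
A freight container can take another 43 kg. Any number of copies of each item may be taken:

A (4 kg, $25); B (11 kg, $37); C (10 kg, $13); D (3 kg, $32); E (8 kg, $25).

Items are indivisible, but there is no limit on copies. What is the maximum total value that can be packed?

Best value-per-unit is D at 32/3, and filling with it alone uses weight 14×3=42. No mix of the others beats 14×32 = 448.

$448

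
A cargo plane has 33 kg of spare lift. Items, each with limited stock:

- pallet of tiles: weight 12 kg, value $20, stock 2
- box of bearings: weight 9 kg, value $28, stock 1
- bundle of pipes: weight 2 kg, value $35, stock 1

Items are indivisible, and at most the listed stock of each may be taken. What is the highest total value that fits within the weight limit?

$83

Best selections within weight 33 and stock limits:
- 1×pallet of tiles + 1×box of bearings + 1×bundle of pipes: weight 23, value 83
- 2×pallet of tiles + 1×bundle of pipes: weight 26, value 75
Best: $83.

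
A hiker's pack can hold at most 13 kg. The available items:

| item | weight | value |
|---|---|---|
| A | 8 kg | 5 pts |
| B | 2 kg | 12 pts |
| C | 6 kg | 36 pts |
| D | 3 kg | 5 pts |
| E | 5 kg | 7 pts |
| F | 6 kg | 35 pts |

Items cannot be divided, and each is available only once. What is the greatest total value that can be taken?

Check high-value combinations within 13 kg:
- C+F: weight 6+6=12, value 36+35=71
- B+C+E: weight 2+6+5=13, value 12+36+7=55
- B+E+F: weight 2+5+6=13, value 12+7+35=54
Best: 71 pts.

71 pts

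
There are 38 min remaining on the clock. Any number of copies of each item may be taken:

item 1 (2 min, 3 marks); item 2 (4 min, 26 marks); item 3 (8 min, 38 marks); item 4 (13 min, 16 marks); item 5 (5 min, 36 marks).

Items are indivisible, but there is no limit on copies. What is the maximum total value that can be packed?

268 marks

Best value-per-unit is item 5 at 36/5; filling with it alone gives 7×36 = 252.
Optimal mix: 2×item 2 + 6×item 5 → time 38, value 268.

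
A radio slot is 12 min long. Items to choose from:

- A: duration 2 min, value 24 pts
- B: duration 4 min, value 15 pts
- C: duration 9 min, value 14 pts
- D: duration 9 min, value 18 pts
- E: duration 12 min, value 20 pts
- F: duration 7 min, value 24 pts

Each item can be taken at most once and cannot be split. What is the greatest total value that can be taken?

48 pts

Check high-value combinations within 12 min:
- A+F: duration 2+7=9, value 24+24=48
- A+D: duration 2+9=11, value 24+18=42
- A+B: duration 2+4=6, value 24+15=39
- B+F: duration 4+7=11, value 15+24=39
Best: 48 pts.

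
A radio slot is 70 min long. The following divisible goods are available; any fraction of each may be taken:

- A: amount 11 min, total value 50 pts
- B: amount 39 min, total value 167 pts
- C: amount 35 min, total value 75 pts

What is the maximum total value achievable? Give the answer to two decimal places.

Take in order of value per unit:
- A (50/11 per unit): all 11 → value 50, running total 50.00
- B (167/39 per unit): all 39 → value 167, running total 217.00
- C (75/35 per unit): 20 of 35 → value 20×75/35 = 42.8571, running total 259.86
Total 259.86.

259.86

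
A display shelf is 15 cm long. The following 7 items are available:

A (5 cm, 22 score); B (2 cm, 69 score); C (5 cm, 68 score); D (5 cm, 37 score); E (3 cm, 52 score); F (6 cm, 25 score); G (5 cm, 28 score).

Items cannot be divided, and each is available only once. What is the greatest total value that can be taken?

226 score

Check high-value combinations within 15 cm:
- B+C+D+E: length 2+5+5+3=15, value 69+68+37+52=226
- B+C+E+G: length 2+5+3+5=15, value 69+68+52+28=217
- A+B+C+E: length 5+2+5+3=15, value 22+69+68+52=211
Best: 226 score.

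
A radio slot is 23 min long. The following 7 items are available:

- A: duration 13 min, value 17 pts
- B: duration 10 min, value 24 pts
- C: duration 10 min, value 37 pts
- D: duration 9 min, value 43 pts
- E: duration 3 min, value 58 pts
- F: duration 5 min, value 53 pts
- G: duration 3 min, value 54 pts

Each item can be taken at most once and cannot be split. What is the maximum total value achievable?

208 pts

Check high-value combinations within 23 min:
- D+E+F+G: duration 9+3+5+3=20, value 43+58+53+54=208
- C+E+F+G: duration 10+3+5+3=21, value 37+58+53+54=202
- B+E+F+G: duration 10+3+5+3=21, value 24+58+53+54=189
Best: 208 pts.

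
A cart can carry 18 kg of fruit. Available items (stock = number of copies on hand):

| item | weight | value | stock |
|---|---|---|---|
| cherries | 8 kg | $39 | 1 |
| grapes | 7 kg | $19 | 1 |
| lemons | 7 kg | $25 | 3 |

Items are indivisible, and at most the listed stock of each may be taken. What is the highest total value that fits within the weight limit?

$64

Top feasible selections:
- 1×cherries + 1×lemons: weight 15, value 64
- 1×cherries + 1×grapes: weight 15, value 58
- 2×lemons: weight 14, value 50
- 1×grapes + 1×lemons: weight 14, value 44
Best: $64.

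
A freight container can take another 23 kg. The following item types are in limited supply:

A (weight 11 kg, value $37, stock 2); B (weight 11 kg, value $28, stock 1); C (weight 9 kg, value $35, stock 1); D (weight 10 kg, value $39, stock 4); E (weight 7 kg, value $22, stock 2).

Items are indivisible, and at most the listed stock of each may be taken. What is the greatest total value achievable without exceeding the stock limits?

Best selections within weight 23 and stock limits:
- 1×C + 2×E: weight 23, value 79
- 2×D: weight 20, value 78
Best: $79.

$79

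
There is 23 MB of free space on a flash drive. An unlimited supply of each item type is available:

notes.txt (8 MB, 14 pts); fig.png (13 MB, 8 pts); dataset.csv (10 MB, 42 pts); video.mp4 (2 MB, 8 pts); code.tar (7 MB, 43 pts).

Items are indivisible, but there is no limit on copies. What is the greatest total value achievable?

Best value-per-unit is code.tar at 43/7; filling with it alone gives 3×43 = 129.
Optimal mix: 1×video.mp4 + 3×code.tar → size 23, value 137.

137 pts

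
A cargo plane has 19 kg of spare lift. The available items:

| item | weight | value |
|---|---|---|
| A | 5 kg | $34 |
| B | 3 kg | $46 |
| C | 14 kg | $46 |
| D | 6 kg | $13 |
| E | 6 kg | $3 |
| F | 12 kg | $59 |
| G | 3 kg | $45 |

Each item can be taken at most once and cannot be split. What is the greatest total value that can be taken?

$150

This is a 0/1 knapsack; check combinations near the capacity.
- B+F+G: weight 3+12+3=18, value 46+59+45=150
- A+B+D+G: weight 5+3+6+3=17, value 34+46+13+45=138
- A+B+E+G: weight 5+3+6+3=17, value 34+46+3+45=128
Best: $150.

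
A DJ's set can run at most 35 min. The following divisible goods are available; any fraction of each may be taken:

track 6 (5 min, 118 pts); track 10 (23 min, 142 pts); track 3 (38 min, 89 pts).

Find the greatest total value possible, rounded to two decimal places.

Take in order of value per unit:
- track 6 (118/5 per unit): all 5 → value 118, running total 118.00
- track 10 (142/23 per unit): all 23 → value 142, running total 260.00
- track 3 (89/38 per unit): 7 of 38 → value 7×89/38 = 16.3947, running total 276.39
Total 276.39.

276.39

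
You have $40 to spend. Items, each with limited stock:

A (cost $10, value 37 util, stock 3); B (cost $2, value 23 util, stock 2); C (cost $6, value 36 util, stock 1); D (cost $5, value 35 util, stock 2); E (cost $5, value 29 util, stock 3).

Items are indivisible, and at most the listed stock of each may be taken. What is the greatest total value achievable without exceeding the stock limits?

Best selections within cost 40 and stock limits:
- 1×A + 2×B + 1×C + 2×D + 2×E: cost 40, value 247
- 1×A + 2×B + 1×C + 1×D + 3×E: cost 40, value 241
- 1×A + 2×B + 2×D + 3×E: cost 39, value 240
Best: 247 util.

247 util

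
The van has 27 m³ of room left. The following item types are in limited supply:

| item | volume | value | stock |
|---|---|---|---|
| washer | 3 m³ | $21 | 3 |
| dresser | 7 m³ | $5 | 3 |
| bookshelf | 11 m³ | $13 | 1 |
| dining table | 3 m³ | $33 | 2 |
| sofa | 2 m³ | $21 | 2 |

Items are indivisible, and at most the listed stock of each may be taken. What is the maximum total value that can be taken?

$176

Top feasible selections:
- 3×washer + 1×dresser + 2×dining table + 2×sofa: volume 26, value 176
- 3×washer + 2×dining table + 2×sofa: volume 19, value 171
- 2×washer + 1×bookshelf + 2×dining table + 2×sofa: volume 27, value 163
Best: $176.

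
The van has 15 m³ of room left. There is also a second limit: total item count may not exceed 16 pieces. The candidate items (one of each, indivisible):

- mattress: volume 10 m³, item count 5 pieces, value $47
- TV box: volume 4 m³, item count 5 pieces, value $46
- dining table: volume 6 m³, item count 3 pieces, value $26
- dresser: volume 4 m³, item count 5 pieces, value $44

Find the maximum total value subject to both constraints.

Feasible sets respecting both limits:
- TV box+dining table+dresser: volume 14, item count 13, value 116
- mattress+TV box: volume 14, item count 10, value 93
- mattress+dresser: volume 14, item count 10, value 91
Best: $116.

$116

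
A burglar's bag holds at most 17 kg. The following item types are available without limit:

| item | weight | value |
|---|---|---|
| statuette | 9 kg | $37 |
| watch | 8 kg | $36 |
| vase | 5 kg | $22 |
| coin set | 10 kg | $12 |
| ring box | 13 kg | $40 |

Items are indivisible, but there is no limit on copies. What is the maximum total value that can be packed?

Best value-per-unit is watch at 36/8; filling with it alone gives 2×36 = 72.
Optimal mix: 1×statuette + 1×watch → weight 17, value 73.

$73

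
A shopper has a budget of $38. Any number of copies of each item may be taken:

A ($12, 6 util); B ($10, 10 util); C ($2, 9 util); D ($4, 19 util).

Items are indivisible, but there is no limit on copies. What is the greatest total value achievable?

180 util

Best value-per-unit is D at 19/4; filling with it alone gives 9×19 = 171.
Optimal mix: 1×C + 9×D → cost 38, value 180.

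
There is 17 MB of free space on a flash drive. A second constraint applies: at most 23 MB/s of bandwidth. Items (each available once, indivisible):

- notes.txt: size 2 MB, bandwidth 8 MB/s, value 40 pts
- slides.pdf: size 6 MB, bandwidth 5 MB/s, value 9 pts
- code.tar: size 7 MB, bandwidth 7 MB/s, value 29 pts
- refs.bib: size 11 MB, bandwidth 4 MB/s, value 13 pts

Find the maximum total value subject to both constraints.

Feasible sets respecting both limits:
- notes.txt+slides.pdf+code.tar: size 15, bandwidth 20, value 78
- notes.txt+code.tar: size 9, bandwidth 15, value 69
- notes.txt+refs.bib: size 13, bandwidth 12, value 53
- notes.txt+slides.pdf: size 8, bandwidth 13, value 49
Best: 78 pts.

78 pts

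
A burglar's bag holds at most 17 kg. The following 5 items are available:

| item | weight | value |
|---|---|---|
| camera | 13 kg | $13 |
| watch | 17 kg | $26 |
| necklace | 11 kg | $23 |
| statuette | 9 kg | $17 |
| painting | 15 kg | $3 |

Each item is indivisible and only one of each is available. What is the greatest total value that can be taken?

$26

Check high-value combinations within 17 kg:
- watch: weight 17, value 26
- necklace: weight 11, value 23
- statuette: weight 9, value 17
Best: $26.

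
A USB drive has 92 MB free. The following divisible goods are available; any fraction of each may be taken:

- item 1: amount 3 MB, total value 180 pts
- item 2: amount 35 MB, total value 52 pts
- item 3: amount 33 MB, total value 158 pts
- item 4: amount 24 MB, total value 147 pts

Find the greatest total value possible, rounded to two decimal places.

532.54

Take in order of value per unit:
- item 1 (180/3 per unit): all 3 → value 180, running total 180.00
- item 4 (147/24 per unit): all 24 → value 147, running total 327.00
- item 3 (158/33 per unit): all 33 → value 158, running total 485.00
- item 2 (52/35 per unit): 32 of 35 → value 32×52/35 = 47.5429, running total 532.54
Total 532.54.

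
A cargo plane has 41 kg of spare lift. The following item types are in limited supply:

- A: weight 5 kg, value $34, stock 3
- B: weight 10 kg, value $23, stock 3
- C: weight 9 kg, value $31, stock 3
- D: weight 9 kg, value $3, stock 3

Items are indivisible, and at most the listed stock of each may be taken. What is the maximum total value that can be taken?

$164

Best selections within weight 41 and stock limits:
- 3×A + 2×C: weight 33, value 164
- 2×A + 3×C: weight 37, value 161
- 3×A + 1×B + 1×C: weight 34, value 156
Best: $164.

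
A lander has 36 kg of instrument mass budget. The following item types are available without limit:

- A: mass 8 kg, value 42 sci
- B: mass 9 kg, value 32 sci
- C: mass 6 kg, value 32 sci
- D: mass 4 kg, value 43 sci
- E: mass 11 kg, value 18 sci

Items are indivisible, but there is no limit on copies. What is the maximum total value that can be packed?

Best value-per-unit is D at 43/4, and filling with it alone uses mass 9×4=36. No mix of the others beats 9×43 = 387.

387 sci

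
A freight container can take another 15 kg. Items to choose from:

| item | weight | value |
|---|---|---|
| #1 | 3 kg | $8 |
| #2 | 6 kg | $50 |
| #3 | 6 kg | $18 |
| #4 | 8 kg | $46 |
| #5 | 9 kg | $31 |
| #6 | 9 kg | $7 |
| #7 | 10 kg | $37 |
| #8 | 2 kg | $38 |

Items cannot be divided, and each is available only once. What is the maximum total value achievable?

$106

This is a 0/1 knapsack; check combinations near the capacity.
- #2+#3+#8: weight 6+6+2=14, value 50+18+38=106
- #1+#2+#8: weight 3+6+2=11, value 8+50+38=96
- #2+#4: weight 6+8=14, value 50+46=96
- #1+#4+#8: weight 3+8+2=13, value 8+46+38=92
- #2+#8: weight 6+2=8, value 50+38=88
Best: $106.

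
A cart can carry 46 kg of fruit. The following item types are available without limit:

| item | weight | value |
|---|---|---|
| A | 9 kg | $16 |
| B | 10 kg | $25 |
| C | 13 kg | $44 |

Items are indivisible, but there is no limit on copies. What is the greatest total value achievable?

$138

Best value-per-unit is C at 44/13; filling with it alone gives 3×44 = 132.
Optimal mix: 2×B + 2×C → weight 46, value 138.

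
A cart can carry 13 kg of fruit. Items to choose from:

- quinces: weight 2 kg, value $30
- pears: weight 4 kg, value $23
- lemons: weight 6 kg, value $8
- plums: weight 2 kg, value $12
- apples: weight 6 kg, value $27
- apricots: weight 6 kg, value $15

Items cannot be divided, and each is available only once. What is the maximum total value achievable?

Check high-value combinations within 13 kg:
- quinces+pears+apples: weight 2+4+6=12, value 30+23+27=80
- quinces+plums+apples: weight 2+2+6=10, value 30+12+27=69
- quinces+pears+apricots: weight 2+4+6=12, value 30+23+15=68
- quinces+pears+plums: weight 2+4+2=8, value 30+23+12=65
Best: $80.

$80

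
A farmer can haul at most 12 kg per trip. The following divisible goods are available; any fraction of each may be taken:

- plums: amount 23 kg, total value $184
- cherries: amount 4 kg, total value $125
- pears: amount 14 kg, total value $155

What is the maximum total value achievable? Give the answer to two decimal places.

213.57

Take in order of value per unit:
- cherries (125/4 per unit): all 4 → value 125, running total 125.00
- pears (155/14 per unit): 8 of 14 → value 8×155/14 = 88.5714, running total 213.57
Total 213.57.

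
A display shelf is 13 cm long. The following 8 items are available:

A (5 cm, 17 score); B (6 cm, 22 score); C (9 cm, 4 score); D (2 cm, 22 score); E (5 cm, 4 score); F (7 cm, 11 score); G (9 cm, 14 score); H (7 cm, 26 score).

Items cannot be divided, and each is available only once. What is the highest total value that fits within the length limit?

This is a 0/1 knapsack; check combinations near the capacity.
- A+B+D: length 5+6+2=13, value 17+22+22=61
- D+H: length 2+7=9, value 22+26=48
- B+D+E: length 6+2+5=13, value 22+22+4=48
- B+H: length 6+7=13, value 22+26=48
- B+D: length 6+2=8, value 22+22=44
Best: 61 score.

61 score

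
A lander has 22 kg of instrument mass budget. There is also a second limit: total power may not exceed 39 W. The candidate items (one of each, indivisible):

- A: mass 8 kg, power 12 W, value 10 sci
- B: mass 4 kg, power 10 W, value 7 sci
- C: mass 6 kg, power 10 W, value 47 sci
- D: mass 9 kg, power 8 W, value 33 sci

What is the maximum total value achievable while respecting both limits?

Feasible sets respecting both limits:
- B+C+D: mass 19, power 28, value 87
- C+D: mass 15, power 18, value 80
- A+B+C: mass 18, power 32, value 64
- A+C: mass 14, power 22, value 57
Best: 87 sci.

87 sci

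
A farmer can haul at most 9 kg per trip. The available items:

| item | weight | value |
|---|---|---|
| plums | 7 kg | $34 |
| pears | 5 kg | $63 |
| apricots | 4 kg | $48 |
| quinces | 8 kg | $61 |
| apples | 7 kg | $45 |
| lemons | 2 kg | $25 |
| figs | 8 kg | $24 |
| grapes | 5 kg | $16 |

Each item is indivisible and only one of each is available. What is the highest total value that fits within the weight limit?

$111

Check high-value combinations within 9 kg:
- pears+apricots: weight 5+4=9, value 63+48=111
- pears+lemons: weight 5+2=7, value 63+25=88
- apricots+lemons: weight 4+2=6, value 48+25=73
- apples+lemons: weight 7+2=9, value 45+25=70
- apricots+grapes: weight 4+5=9, value 48+16=64
Best: $111.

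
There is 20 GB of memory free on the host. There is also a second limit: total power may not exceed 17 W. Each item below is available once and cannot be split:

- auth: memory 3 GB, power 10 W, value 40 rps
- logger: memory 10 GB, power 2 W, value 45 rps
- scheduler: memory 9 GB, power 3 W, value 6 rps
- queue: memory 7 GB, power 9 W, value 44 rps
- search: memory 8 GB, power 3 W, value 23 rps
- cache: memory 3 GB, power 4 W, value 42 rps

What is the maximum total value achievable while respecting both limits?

Feasible sets respecting both limits:
- logger+queue+cache: memory 20, power 15, value 131
- auth+logger+cache: memory 16, power 16, value 127
- queue+search+cache: memory 18, power 16, value 109
- auth+search+cache: memory 14, power 17, value 105
Best: 131 rps.

131 rps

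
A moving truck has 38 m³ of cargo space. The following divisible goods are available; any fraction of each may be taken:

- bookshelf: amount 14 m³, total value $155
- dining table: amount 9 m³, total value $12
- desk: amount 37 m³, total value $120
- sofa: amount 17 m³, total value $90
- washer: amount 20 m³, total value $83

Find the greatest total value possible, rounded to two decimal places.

Take in order of value per unit:
- bookshelf (155/14 per unit): all 14 → value 155, running total 155.00
- sofa (90/17 per unit): all 17 → value 90, running total 245.00
- washer (83/20 per unit): 7 of 20 → value 7×83/20 = 29.0500, running total 274.05
Total 274.05.

274.05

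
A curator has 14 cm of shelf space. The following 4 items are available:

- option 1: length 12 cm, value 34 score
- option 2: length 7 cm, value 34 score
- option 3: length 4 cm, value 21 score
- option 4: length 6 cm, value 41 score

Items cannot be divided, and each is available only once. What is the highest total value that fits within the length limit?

75 score

Check high-value combinations within 14 cm:
- option 2+option 4: length 7+6=13, value 34+41=75
- option 3+option 4: length 4+6=10, value 21+41=62
- option 2+option 3: length 7+4=11, value 34+21=55
- option 4: length 6, value 41
- option 2: length 7, value 34
Best: 75 score.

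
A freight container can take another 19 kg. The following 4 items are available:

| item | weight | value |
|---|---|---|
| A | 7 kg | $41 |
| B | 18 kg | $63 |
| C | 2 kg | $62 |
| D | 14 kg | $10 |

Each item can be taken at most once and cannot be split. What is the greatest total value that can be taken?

Check high-value combinations within 19 kg:
- A+C: weight 7+2=9, value 41+62=103
- C+D: weight 2+14=16, value 62+10=72
- B: weight 18, value 63
- C: weight 2, value 62
Best: $103.

$103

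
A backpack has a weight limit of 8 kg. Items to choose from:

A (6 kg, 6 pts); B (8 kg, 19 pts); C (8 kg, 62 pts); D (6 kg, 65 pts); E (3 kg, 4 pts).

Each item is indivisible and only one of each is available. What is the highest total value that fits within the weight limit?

65 pts

Check high-value combinations within 8 kg:
- D: weight 6, value 65
- C: weight 8, value 62
- B: weight 8, value 19
- A: weight 6, value 6
- E: weight 3, value 4
Best: 65 pts.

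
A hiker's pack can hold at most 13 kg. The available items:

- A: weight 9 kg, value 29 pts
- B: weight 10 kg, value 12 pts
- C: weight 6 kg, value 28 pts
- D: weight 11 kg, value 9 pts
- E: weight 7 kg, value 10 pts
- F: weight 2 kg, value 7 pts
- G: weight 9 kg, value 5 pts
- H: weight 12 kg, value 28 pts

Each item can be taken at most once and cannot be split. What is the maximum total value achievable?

Check high-value combinations within 13 kg:
- C+E: weight 6+7=13, value 28+10=38
- A+F: weight 9+2=11, value 29+7=36
- C+F: weight 6+2=8, value 28+7=35
Best: 38 pts.

38 pts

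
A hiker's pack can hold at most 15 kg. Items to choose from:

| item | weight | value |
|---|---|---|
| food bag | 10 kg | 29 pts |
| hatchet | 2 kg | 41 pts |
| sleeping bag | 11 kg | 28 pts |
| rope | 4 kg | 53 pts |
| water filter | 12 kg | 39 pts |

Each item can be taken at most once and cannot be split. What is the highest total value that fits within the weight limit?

94 pts

Check high-value combinations within 15 kg:
- hatchet+rope: weight 2+4=6, value 41+53=94
- food bag+rope: weight 10+4=14, value 29+53=82
- sleeping bag+rope: weight 11+4=15, value 28+53=81
- hatchet+water filter: weight 2+12=14, value 41+39=80
Best: 94 pts.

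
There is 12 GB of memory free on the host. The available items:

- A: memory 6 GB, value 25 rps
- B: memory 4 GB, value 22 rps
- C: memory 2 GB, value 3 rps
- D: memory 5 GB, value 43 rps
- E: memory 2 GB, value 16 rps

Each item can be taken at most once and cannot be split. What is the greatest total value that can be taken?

Check high-value combinations within 12 GB:
- B+D+E: memory 4+5+2=11, value 22+43+16=81
- A+D: memory 6+5=11, value 25+43=68
- B+C+D: memory 4+2+5=11, value 22+3+43=68
- B+D: memory 4+5=9, value 22+43=65
- A+B+E: memory 6+4+2=12, value 25+22+16=63
Best: 81 rps.

81 rps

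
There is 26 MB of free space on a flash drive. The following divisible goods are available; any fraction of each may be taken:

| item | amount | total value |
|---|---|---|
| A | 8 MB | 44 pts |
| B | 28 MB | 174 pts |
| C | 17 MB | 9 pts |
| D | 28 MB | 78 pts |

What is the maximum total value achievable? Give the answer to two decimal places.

Take in order of value per unit:
- B (174/28 per unit): 26 of 28 → value 26×174/28 = 161.5714, running total 161.57
Total 161.57.

161.57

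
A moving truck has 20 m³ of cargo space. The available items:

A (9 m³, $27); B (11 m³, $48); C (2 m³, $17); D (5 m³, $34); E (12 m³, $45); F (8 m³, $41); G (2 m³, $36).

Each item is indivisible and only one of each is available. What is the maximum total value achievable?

$135

This is a 0/1 knapsack; check combinations near the capacity.
- B+C+D+G: volume 11+2+5+2=20, value 48+17+34+36=135
- C+D+F+G: volume 2+5+8+2=17, value 17+34+41+36=128
- B+D+G: volume 11+5+2=18, value 48+34+36=118
Best: $135.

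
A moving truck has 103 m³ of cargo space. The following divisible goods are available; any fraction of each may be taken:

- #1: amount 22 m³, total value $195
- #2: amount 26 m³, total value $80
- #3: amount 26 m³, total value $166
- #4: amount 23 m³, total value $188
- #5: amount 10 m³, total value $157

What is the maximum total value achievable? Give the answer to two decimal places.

773.69

Take in order of value per unit:
- #5 (157/10 per unit): all 10 → value 157, running total 157.00
- #1 (195/22 per unit): all 22 → value 195, running total 352.00
- #4 (188/23 per unit): all 23 → value 188, running total 540.00
- #3 (166/26 per unit): all 26 → value 166, running total 706.00
- #2 (80/26 per unit): 22 of 26 → value 22×80/26 = 67.6923, running total 773.69
Total 773.69.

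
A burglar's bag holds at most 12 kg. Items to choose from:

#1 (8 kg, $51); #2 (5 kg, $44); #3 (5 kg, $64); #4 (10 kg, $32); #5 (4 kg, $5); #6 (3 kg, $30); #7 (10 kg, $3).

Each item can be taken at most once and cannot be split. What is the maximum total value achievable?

This is a 0/1 knapsack; check combinations near the capacity.
- #2+#3: weight 5+5=10, value 44+64=108
- #3+#5+#6: weight 5+4+3=12, value 64+5+30=99
- #3+#6: weight 5+3=8, value 64+30=94
- #1+#6: weight 8+3=11, value 51+30=81
- #2+#5+#6: weight 5+4+3=12, value 44+5+30=79
Best: $108.

$108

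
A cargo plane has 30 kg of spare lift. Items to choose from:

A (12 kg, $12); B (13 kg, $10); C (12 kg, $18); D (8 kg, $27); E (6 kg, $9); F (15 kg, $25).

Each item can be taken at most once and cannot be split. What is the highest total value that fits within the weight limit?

$61

Check high-value combinations within 30 kg:
- D+E+F: weight 8+6+15=29, value 27+9+25=61
- C+D+E: weight 12+8+6=26, value 18+27+9=54
- D+F: weight 8+15=23, value 27+25=52
Best: $61.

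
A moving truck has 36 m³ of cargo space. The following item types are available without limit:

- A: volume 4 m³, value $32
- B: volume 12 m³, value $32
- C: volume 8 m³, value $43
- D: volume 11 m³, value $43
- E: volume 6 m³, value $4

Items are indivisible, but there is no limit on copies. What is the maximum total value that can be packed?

$288

Best value-per-unit is A at 32/4, and filling with it alone uses volume 9×4=36. No mix of the others beats 9×32 = 288.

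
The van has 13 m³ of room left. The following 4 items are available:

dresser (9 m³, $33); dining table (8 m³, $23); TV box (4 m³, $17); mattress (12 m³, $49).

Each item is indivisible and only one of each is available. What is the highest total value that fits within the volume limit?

Check high-value combinations within 13 m³:
- dresser+TV box: volume 9+4=13, value 33+17=50
- mattress: volume 12, value 49
- dining table+TV box: volume 8+4=12, value 23+17=40
- dresser: volume 9, value 33
Best: $50.

$50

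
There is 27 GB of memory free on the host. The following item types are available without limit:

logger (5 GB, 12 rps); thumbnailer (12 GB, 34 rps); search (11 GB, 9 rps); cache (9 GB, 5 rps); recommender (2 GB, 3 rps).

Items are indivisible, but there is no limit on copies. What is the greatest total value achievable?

Best value-per-unit is thumbnailer at 34/12; filling with it alone gives 2×34 = 68.
Optimal mix: 2×thumbnailer + 1×recommender → memory 26, value 71.

71 rps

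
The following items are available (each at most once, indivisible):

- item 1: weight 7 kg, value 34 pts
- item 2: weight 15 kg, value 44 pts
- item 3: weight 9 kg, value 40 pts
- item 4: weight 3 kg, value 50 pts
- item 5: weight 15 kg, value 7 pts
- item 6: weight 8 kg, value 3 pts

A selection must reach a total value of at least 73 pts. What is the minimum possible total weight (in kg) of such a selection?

Subsets with value ≥ 73, sorted by total weight:
- item 1+item 4: weight 10, value 84
- item 3+item 4: weight 12, value 90
- item 1+item 3: weight 16, value 74
- item 2+item 4: weight 18, value 94
Minimum weight: 10 kg.

10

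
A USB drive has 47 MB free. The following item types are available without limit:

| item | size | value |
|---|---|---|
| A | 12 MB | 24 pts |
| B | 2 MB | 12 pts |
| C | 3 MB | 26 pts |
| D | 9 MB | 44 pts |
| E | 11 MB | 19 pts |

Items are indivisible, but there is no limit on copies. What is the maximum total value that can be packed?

Best value-per-unit is C at 26/3; filling with it alone gives 15×26 = 390.
Optimal mix: 1×B + 15×C → size 47, value 402.

402 pts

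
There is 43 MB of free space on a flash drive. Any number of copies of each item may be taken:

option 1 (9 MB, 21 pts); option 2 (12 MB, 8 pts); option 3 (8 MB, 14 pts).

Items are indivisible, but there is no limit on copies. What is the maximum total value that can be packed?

91 pts

Best value-per-unit is option 1 at 21/9; filling with it alone gives 4×21 = 84.
Optimal mix: 3×option 1 + 2×option 3 → size 43, value 91.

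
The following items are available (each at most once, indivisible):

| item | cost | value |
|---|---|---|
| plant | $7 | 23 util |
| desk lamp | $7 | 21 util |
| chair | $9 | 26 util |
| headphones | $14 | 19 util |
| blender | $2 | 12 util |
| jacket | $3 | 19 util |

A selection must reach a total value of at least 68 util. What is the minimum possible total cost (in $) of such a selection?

19

Subsets with value ≥ 68, sorted by total cost:
- plant+desk lamp+blender+jacket: cost 19, value 75
- plant+chair+jacket: cost 19, value 68
Minimum cost: 19 $.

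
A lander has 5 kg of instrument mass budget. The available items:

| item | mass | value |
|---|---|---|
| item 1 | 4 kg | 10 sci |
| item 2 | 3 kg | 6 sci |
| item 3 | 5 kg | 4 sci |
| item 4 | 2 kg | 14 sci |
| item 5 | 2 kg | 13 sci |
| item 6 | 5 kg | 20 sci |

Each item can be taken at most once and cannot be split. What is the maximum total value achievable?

This is a 0/1 knapsack; check combinations near the capacity.
- item 4+item 5: mass 2+2=4, value 14+13=27
- item 2+item 4: mass 3+2=5, value 6+14=20
- item 6: mass 5, value 20
Best: 27 sci.

27 sci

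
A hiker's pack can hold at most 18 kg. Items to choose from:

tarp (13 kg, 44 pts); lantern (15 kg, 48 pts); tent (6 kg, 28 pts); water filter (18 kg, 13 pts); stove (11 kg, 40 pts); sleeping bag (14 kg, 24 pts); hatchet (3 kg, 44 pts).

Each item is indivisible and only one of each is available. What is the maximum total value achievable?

92 pts

This is a 0/1 knapsack; check combinations near the capacity.
- lantern+hatchet: weight 15+3=18, value 48+44=92
- tarp+hatchet: weight 13+3=16, value 44+44=88
- stove+hatchet: weight 11+3=14, value 40+44=84
- tent+hatchet: weight 6+3=9, value 28+44=72
- tent+stove: weight 6+11=17, value 28+40=68
Best: 92 pts.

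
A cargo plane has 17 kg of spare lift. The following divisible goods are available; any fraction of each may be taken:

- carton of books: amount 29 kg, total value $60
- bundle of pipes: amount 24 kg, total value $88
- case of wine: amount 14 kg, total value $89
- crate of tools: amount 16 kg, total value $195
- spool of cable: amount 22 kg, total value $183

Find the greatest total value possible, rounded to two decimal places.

203.32

Take in order of value per unit:
- crate of tools (195/16 per unit): all 16 → value 195, running total 195.00
- spool of cable (183/22 per unit): 1 of 22 → value 1×183/22 = 8.3182, running total 203.32
Total 203.32.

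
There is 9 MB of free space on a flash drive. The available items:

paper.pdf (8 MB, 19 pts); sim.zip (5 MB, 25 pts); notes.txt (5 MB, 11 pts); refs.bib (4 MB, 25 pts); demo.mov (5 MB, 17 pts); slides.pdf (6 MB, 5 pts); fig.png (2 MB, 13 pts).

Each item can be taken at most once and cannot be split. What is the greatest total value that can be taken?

This is a 0/1 knapsack; check combinations near the capacity.
- sim.zip+refs.bib: size 5+4=9, value 25+25=50
- refs.bib+demo.mov: size 4+5=9, value 25+17=42
- refs.bib+fig.png: size 4+2=6, value 25+13=38
- sim.zip+fig.png: size 5+2=7, value 25+13=38
- notes.txt+refs.bib: size 5+4=9, value 11+25=36
Best: 50 pts.

50 pts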